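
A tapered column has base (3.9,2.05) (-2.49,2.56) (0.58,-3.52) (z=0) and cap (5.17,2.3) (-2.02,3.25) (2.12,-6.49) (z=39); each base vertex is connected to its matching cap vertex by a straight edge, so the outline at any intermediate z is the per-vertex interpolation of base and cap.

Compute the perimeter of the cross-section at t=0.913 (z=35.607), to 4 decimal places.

Cross-section at t=0.913: each vertex is (1-t)·p0[i] + t·p1[i].
  v1: (1-0.913)·(3.9,2.05) + 0.913·(5.17,2.3) = (5.0595,2.2782)
  v2: (1-0.913)·(-2.49,2.56) + 0.913·(-2.02,3.25) = (-2.0609,3.1900)
  v3: (1-0.913)·(0.58,-3.52) + 0.913·(2.12,-6.49) = (1.9860,-6.2316)
Perimeter = Σ |v_{i+1} − v_i|:
  edge 1→2: √(-7.1204² + 0.9117²) = 7.1785 (running 7.1785)
  edge 2→3: √(4.0469² + -9.4216²) = 10.2540 (running 17.4325)
  edge 3→1: √(3.0735² + 8.5099²) = 9.0479 (running 26.4804)
Perimeter = 26.4804

Perimeter at t=0.913: 26.4804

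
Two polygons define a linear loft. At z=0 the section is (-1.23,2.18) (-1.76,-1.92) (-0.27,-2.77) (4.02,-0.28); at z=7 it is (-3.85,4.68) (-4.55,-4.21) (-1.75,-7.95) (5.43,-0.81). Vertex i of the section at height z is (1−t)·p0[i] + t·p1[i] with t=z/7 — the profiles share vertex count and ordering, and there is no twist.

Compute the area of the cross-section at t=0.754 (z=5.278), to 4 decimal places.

Cross-section at t=0.754: each vertex is (1-t)·p0[i] + t·p1[i].
  v1: (1-0.754)·(-1.23,2.18) + 0.754·(-3.85,4.68) = (-3.2055,4.0650)
  v2: (1-0.754)·(-1.76,-1.92) + 0.754·(-4.55,-4.21) = (-3.8637,-3.6467)
  v3: (1-0.754)·(-0.27,-2.77) + 0.754·(-1.75,-7.95) = (-1.3859,-6.6757)
  v4: (1-0.754)·(4.02,-0.28) + 0.754·(5.43,-0.81) = (5.0831,-0.6796)
Shoelace sum Σ(x_i·y_{i+1} − x_{i+1}·y_i):
  i=1: -3.2055·-3.6467 − -3.8637·4.0650 = +27.3951 (running +27.3951)
  i=2: -3.8637·-6.6757 − -1.3859·-3.6467 = +20.7387 (running +48.1338)
  i=3: -1.3859·-0.6796 − 5.0831·-6.6757 = +34.8755 (running +83.0093)
  i=4: 5.0831·4.0650 − -3.2055·-0.6796 = +18.4845 (running +101.4938)
Area = |Σ|/2 = |101.4938|/2 = 50.7469

Area at t=0.754: 50.7469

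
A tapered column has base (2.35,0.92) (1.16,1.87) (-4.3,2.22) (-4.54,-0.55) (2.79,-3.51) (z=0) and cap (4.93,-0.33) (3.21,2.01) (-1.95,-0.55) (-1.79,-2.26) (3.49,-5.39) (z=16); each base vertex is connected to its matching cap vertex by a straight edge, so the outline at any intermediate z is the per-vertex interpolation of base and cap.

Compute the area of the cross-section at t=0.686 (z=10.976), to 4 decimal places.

Cross-section at t=0.686: each vertex is (1-t)·p0[i] + t·p1[i].
  v1: (1-0.686)·(2.35,0.92) + 0.686·(4.93,-0.33) = (4.1199,0.0625)
  v2: (1-0.686)·(1.16,1.87) + 0.686·(3.21,2.01) = (2.5663,1.9660)
  v3: (1-0.686)·(-4.3,2.22) + 0.686·(-1.95,-0.55) = (-2.6879,0.3198)
  v4: (1-0.686)·(-4.54,-0.55) + 0.686·(-1.79,-2.26) = (-2.6535,-1.7231)
  v5: (1-0.686)·(2.79,-3.51) + 0.686·(3.49,-5.39) = (3.2702,-4.7997)
Shoelace sum Σ(x_i·y_{i+1} − x_{i+1}·y_i):
  i=1: 4.1199·1.9660 − 2.5663·0.0625 = +7.9395 (running +7.9395)
  i=2: 2.5663·0.3198 − -2.6879·1.9660 = +6.1052 (running +14.0446)
  i=3: -2.6879·-1.7231 − -2.6535·0.3198 = +5.4799 (running +19.5246)
  i=4: -2.6535·-4.7997 − 3.2702·-1.7231 = +18.3707 (running +37.8953)
  i=5: 3.2702·0.0625 − 4.1199·-4.7997 = +19.9785 (running +57.8738)
Area = |Σ|/2 = |57.8738|/2 = 28.9369

Area at t=0.686: 28.9369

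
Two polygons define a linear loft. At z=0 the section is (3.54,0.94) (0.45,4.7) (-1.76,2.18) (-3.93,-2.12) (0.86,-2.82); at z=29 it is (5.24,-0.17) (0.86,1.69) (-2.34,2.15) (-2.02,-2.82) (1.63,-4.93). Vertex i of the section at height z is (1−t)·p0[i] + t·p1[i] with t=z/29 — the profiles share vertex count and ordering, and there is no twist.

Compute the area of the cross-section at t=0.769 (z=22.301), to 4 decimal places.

Cross-section at t=0.769: each vertex is (1-t)·p0[i] + t·p1[i].
  v1: (1-0.769)·(3.54,0.94) + 0.769·(5.24,-0.17) = (4.8473,0.0864)
  v2: (1-0.769)·(0.45,4.7) + 0.769·(0.86,1.69) = (0.7653,2.3853)
  v3: (1-0.769)·(-1.76,2.18) + 0.769·(-2.34,2.15) = (-2.2060,2.1569)
  v4: (1-0.769)·(-3.93,-2.12) + 0.769·(-2.02,-2.82) = (-2.4612,-2.6583)
  v5: (1-0.769)·(0.86,-2.82) + 0.769·(1.63,-4.93) = (1.4521,-4.4426)
Shoelace sum Σ(x_i·y_{i+1} − x_{i+1}·y_i):
  i=1: 4.8473·2.3853 − 0.7653·0.0864 = +11.4962 (running +11.4962)
  i=2: 0.7653·2.1569 − -2.2060·2.3853 = +6.9127 (running +18.4089)
  i=3: -2.2060·-2.6583 − -2.4612·2.1569 = +11.1729 (running +29.5818)
  i=4: -2.4612·-4.4426 − 1.4521·-2.6583 = +14.7943 (running +44.3762)
  i=5: 1.4521·0.0864 − 4.8473·-4.4426 = +21.6600 (running +66.0362)
Area = |Σ|/2 = |66.0362|/2 = 33.0181

Area at t=0.769: 33.0181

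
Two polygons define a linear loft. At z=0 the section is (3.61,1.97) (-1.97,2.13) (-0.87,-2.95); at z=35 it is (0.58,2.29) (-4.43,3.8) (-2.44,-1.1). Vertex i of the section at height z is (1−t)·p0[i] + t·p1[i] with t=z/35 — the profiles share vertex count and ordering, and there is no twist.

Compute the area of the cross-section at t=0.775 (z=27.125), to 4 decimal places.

Cross-section at t=0.775: each vertex is (1-t)·p0[i] + t·p1[i].
  v1: (1-0.775)·(3.61,1.97) + 0.775·(0.58,2.29) = (1.2617,2.2180)
  v2: (1-0.775)·(-1.97,2.13) + 0.775·(-4.43,3.8) = (-3.8765,3.4242)
  v3: (1-0.775)·(-0.87,-2.95) + 0.775·(-2.44,-1.1) = (-2.0867,-1.5163)
Shoelace sum Σ(x_i·y_{i+1} − x_{i+1}·y_i):
  i=1: 1.2617·3.4242 − -3.8765·2.2180 = +12.9186 (running +12.9186)
  i=2: -3.8765·-1.5163 − -2.0867·3.4242 = +13.0233 (running +25.9419)
  i=3: -2.0867·2.2180 − 1.2617·-1.5163 = -2.7153 (running +23.2266)
Area = |Σ|/2 = |23.2266|/2 = 11.6133

Area at t=0.775: 11.6133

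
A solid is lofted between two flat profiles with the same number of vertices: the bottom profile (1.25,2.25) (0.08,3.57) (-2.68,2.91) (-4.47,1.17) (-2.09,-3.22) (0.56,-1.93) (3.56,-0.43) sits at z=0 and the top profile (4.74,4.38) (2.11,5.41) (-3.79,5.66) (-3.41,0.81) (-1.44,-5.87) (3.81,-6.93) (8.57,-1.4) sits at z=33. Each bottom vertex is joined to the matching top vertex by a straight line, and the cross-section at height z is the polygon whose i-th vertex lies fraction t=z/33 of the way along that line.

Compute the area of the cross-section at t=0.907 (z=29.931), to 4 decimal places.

Area at t=0.907: 99.2706

Cross-section at t=0.907: each vertex is (1-t)·p0[i] + t·p1[i].
  v1: (1-0.907)·(1.25,2.25) + 0.907·(4.74,4.38) = (4.4154,4.1819)
  v2: (1-0.907)·(0.08,3.57) + 0.907·(2.11,5.41) = (1.9212,5.2389)
  v3: (1-0.907)·(-2.68,2.91) + 0.907·(-3.79,5.66) = (-3.6868,5.4043)
  v4: (1-0.907)·(-4.47,1.17) + 0.907·(-3.41,0.81) = (-3.5086,0.8435)
  v5: (1-0.907)·(-2.09,-3.22) + 0.907·(-1.44,-5.87) = (-1.5004,-5.6235)
  v6: (1-0.907)·(0.56,-1.93) + 0.907·(3.81,-6.93) = (3.5078,-6.4650)
  v7: (1-0.907)·(3.56,-0.43) + 0.907·(8.57,-1.4) = (8.1041,-1.3098)
Shoelace sum Σ(x_i·y_{i+1} − x_{i+1}·y_i):
  i=1: 4.4154·5.2389 − 1.9212·4.1819 = +15.0976 (running +15.0976)
  i=2: 1.9212·5.4043 − -3.6868·5.2389 = +29.6972 (running +44.7948)
  i=3: -3.6868·0.8435 − -3.5086·5.4043 = +15.8515 (running +60.6464)
  i=4: -3.5086·-5.6235 − -1.5004·0.8435 = +20.9963 (running +81.6426)
  i=5: -1.5004·-6.4650 − 3.5078·-5.6235 = +29.4264 (running +111.0690)
  i=6: 3.5078·-1.3098 − 8.1041·-6.4650 = +47.7984 (running +158.8674)
  i=7: 8.1041·4.1819 − 4.4154·-1.3098 = +39.6738 (running +198.5412)
Area = |Σ|/2 = |198.5412|/2 = 99.2706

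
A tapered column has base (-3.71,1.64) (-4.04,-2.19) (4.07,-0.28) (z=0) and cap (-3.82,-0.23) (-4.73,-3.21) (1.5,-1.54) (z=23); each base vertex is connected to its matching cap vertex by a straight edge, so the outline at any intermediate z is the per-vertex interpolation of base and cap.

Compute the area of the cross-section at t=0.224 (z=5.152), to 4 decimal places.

Cross-section at t=0.224: each vertex is (1-t)·p0[i] + t·p1[i].
  v1: (1-0.224)·(-3.71,1.64) + 0.224·(-3.82,-0.23) = (-3.7346,1.2211)
  v2: (1-0.224)·(-4.04,-2.19) + 0.224·(-4.73,-3.21) = (-4.1946,-2.4185)
  v3: (1-0.224)·(4.07,-0.28) + 0.224·(1.5,-1.54) = (3.4943,-0.5622)
Shoelace sum Σ(x_i·y_{i+1} − x_{i+1}·y_i):
  i=1: -3.7346·-2.4185 − -4.1946·1.2211 = +14.1542 (running +14.1542)
  i=2: -4.1946·-0.5622 − 3.4943·-2.4185 = +10.8093 (running +24.9635)
  i=3: 3.4943·1.2211 − -3.7346·-0.5622 = +2.1672 (running +27.1307)
Area = |Σ|/2 = |27.1307|/2 = 13.5654

Area at t=0.224: 13.5654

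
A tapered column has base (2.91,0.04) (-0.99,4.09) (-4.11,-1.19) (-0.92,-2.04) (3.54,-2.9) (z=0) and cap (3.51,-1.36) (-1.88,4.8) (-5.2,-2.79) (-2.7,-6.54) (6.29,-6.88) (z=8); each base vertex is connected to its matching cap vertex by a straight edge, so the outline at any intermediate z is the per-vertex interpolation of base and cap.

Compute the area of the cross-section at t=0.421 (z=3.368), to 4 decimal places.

Cross-section at t=0.421: each vertex is (1-t)·p0[i] + t·p1[i].
  v1: (1-0.421)·(2.91,0.04) + 0.421·(3.51,-1.36) = (3.1626,-0.5494)
  v2: (1-0.421)·(-0.99,4.09) + 0.421·(-1.88,4.8) = (-1.3647,4.3889)
  v3: (1-0.421)·(-4.11,-1.19) + 0.421·(-5.2,-2.79) = (-4.5689,-1.8636)
  v4: (1-0.421)·(-0.92,-2.04) + 0.421·(-2.7,-6.54) = (-1.6694,-3.9345)
  v5: (1-0.421)·(3.54,-2.9) + 0.421·(6.29,-6.88) = (4.6977,-4.5756)
Shoelace sum Σ(x_i·y_{i+1} − x_{i+1}·y_i):
  i=1: 3.1626·4.3889 − -1.3647·-0.5494 = +13.1306 (running +13.1306)
  i=2: -1.3647·-1.8636 − -4.5689·4.3889 = +22.5957 (running +35.7263)
  i=3: -4.5689·-3.9345 − -1.6694·-1.8636 = +14.8652 (running +50.5915)
  i=4: -1.6694·-4.5756 − 4.6977·-3.9345 = +26.1217 (running +76.7132)
  i=5: 4.6977·-0.5494 − 3.1626·-4.5756 = +11.8898 (running +88.6030)
Area = |Σ|/2 = |88.6030|/2 = 44.3015

Area at t=0.421: 44.3015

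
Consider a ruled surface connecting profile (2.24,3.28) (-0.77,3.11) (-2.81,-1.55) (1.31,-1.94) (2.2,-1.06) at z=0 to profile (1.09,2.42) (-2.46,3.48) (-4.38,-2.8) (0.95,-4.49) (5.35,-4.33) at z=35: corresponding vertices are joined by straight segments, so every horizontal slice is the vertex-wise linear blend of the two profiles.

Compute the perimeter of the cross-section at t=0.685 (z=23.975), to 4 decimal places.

Cross-section at t=0.685: each vertex is (1-t)·p0[i] + t·p1[i].
  v1: (1-0.685)·(2.24,3.28) + 0.685·(1.09,2.42) = (1.4523,2.6909)
  v2: (1-0.685)·(-0.77,3.11) + 0.685·(-2.46,3.48) = (-1.9277,3.3635)
  v3: (1-0.685)·(-2.81,-1.55) + 0.685·(-4.38,-2.8) = (-3.8855,-2.4062)
  v4: (1-0.685)·(1.31,-1.94) + 0.685·(0.95,-4.49) = (1.0634,-3.6868)
  v5: (1-0.685)·(2.2,-1.06) + 0.685·(5.35,-4.33) = (4.3578,-3.2999)
Perimeter = Σ |v_{i+1} − v_i|:
  edge 1→2: √(-3.3799² + 0.6726²) = 3.4462 (running 3.4462)
  edge 2→3: √(-1.9578² + -5.7697²) = 6.0928 (running 9.5390)
  edge 3→4: √(4.9489² + -1.2805²) = 5.1118 (running 14.6508)
  edge 4→5: √(3.2944² + 0.3868²) = 3.3170 (running 17.9678)
  edge 5→1: √(-2.9055² + 5.9909²) = 6.6582 (running 24.6260)
Perimeter = 24.6260

Perimeter at t=0.685: 24.6260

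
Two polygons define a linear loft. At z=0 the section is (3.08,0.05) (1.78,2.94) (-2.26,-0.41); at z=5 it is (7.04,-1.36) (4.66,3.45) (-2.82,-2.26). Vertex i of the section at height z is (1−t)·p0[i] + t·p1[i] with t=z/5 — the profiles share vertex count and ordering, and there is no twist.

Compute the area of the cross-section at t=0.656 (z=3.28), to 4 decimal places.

Cross-section at t=0.656: each vertex is (1-t)·p0[i] + t·p1[i].
  v1: (1-0.656)·(3.08,0.05) + 0.656·(7.04,-1.36) = (5.6778,-0.8750)
  v2: (1-0.656)·(1.78,2.94) + 0.656·(4.66,3.45) = (3.6693,3.2746)
  v3: (1-0.656)·(-2.26,-0.41) + 0.656·(-2.82,-2.26) = (-2.6274,-1.6236)
Shoelace sum Σ(x_i·y_{i+1} − x_{i+1}·y_i):
  i=1: 5.6778·3.2746 − 3.6693·-0.8750 = +21.8026 (running +21.8026)
  i=2: 3.6693·-1.6236 − -2.6274·3.2746 = +2.6460 (running +24.4486)
  i=3: -2.6274·-0.8750 − 5.6778·-1.6236 = +11.5172 (running +35.9659)
Area = |Σ|/2 = |35.9659|/2 = 17.9829

Area at t=0.656: 17.9829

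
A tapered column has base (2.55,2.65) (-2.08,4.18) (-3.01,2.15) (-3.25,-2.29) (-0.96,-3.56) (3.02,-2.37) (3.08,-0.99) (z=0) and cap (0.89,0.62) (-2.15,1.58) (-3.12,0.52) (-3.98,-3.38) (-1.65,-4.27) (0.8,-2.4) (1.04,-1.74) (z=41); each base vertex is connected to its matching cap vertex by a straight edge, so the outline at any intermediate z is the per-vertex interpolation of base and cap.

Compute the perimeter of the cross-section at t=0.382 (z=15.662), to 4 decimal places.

Perimeter at t=0.382: 20.9456

Cross-section at t=0.382: each vertex is (1-t)·p0[i] + t·p1[i].
  v1: (1-0.382)·(2.55,2.65) + 0.382·(0.89,0.62) = (1.9159,1.8745)
  v2: (1-0.382)·(-2.08,4.18) + 0.382·(-2.15,1.58) = (-2.1067,3.1868)
  v3: (1-0.382)·(-3.01,2.15) + 0.382·(-3.12,0.52) = (-3.0520,1.5273)
  v4: (1-0.382)·(-3.25,-2.29) + 0.382·(-3.98,-3.38) = (-3.5289,-2.7064)
  v5: (1-0.382)·(-0.96,-3.56) + 0.382·(-1.65,-4.27) = (-1.2236,-3.8312)
  v6: (1-0.382)·(3.02,-2.37) + 0.382·(0.8,-2.4) = (2.1720,-2.3815)
  v7: (1-0.382)·(3.08,-0.99) + 0.382·(1.04,-1.74) = (2.3007,-1.2765)
Perimeter = Σ |v_{i+1} − v_i|:
  edge 1→2: √(-4.0226² + 1.3123²) = 4.2313 (running 4.2313)
  edge 2→3: √(-0.9453² + -1.6595²) = 1.9098 (running 6.1411)
  edge 3→4: √(-0.4768² + -4.2337²) = 4.2605 (running 10.4015)
  edge 4→5: √(2.3053² + -1.1248²) = 2.5651 (running 12.9666)
  edge 5→6: √(3.3955² + 1.4498²) = 3.6921 (running 16.6587)
  edge 6→7: √(0.1288² + 1.1050²) = 1.1124 (running 17.7711)
  edge 7→1: √(-0.3848² + 3.1510²) = 3.1745 (running 20.9456)
Perimeter = 20.9456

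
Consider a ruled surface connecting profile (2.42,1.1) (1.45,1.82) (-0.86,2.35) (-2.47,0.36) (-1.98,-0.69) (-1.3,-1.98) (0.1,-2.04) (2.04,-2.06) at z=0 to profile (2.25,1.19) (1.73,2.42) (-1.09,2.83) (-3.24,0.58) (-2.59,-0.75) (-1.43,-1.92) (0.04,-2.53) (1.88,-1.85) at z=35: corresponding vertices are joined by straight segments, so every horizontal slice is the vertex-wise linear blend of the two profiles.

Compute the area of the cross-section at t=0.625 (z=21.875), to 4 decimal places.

Area at t=0.625: 19.2167

Cross-section at t=0.625: each vertex is (1-t)·p0[i] + t·p1[i].
  v1: (1-0.625)·(2.42,1.1) + 0.625·(2.25,1.19) = (2.3137,1.1562)
  v2: (1-0.625)·(1.45,1.82) + 0.625·(1.73,2.42) = (1.6250,2.1950)
  v3: (1-0.625)·(-0.86,2.35) + 0.625·(-1.09,2.83) = (-1.0038,2.6500)
  v4: (1-0.625)·(-2.47,0.36) + 0.625·(-3.24,0.58) = (-2.9513,0.4975)
  v5: (1-0.625)·(-1.98,-0.69) + 0.625·(-2.59,-0.75) = (-2.3613,-0.7275)
  v6: (1-0.625)·(-1.3,-1.98) + 0.625·(-1.43,-1.92) = (-1.3813,-1.9425)
  v7: (1-0.625)·(0.1,-2.04) + 0.625·(0.04,-2.53) = (0.0625,-2.3462)
  v8: (1-0.625)·(2.04,-2.06) + 0.625·(1.88,-1.85) = (1.9400,-1.9287)
Shoelace sum Σ(x_i·y_{i+1} − x_{i+1}·y_i):
  i=1: 2.3137·2.1950 − 1.6250·1.1562 = +3.1998 (running +3.1998)
  i=2: 1.6250·2.6500 − -1.0038·2.1950 = +6.5095 (running +9.7093)
  i=3: -1.0038·0.4975 − -2.9513·2.6500 = +7.3214 (running +17.0307)
  i=4: -2.9513·-0.7275 − -2.3613·0.4975 = +3.3218 (running +20.3525)
  i=5: -2.3613·-1.9425 − -1.3813·-0.7275 = +3.5819 (running +23.9343)
  i=6: -1.3813·-2.3462 − 0.0625·-1.9425 = +3.3622 (running +27.2965)
  i=7: 0.0625·-1.9287 − 1.9400·-2.3462 = +4.4312 (running +31.7277)
  i=8: 1.9400·1.1562 − 2.3137·-1.9287 = +6.7058 (running +38.4334)
Area = |Σ|/2 = |38.4334|/2 = 19.2167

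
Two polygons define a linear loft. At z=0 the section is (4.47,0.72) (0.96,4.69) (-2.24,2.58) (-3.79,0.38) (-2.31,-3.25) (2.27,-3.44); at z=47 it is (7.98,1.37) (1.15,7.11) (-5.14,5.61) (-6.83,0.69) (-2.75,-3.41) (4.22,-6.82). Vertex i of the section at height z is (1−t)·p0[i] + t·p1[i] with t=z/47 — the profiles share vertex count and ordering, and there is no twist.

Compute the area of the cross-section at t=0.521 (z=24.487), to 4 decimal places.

Cross-section at t=0.521: each vertex is (1-t)·p0[i] + t·p1[i].
  v1: (1-0.521)·(4.47,0.72) + 0.521·(7.98,1.37) = (6.2987,1.0587)
  v2: (1-0.521)·(0.96,4.69) + 0.521·(1.15,7.11) = (1.0590,5.9508)
  v3: (1-0.521)·(-2.24,2.58) + 0.521·(-5.14,5.61) = (-3.7509,4.1586)
  v4: (1-0.521)·(-3.79,0.38) + 0.521·(-6.83,0.69) = (-5.3738,0.5415)
  v5: (1-0.521)·(-2.31,-3.25) + 0.521·(-2.75,-3.41) = (-2.5392,-3.3334)
  v6: (1-0.521)·(2.27,-3.44) + 0.521·(4.22,-6.82) = (3.2859,-5.2010)
Shoelace sum Σ(x_i·y_{i+1} − x_{i+1}·y_i):
  i=1: 6.2987·5.9508 − 1.0590·1.0587 = +36.3614 (running +36.3614)
  i=2: 1.0590·4.1586 − -3.7509·5.9508 = +26.7249 (running +63.0863)
  i=3: -3.7509·0.5415 − -5.3738·4.1586 = +20.3167 (running +83.4029)
  i=4: -5.3738·-3.3334 − -2.5392·0.5415 = +19.2880 (running +102.6909)
  i=5: -2.5392·-5.2010 − 3.2859·-3.3334 = +24.1598 (running +126.8507)
  i=6: 3.2859·1.0587 − 6.2987·-5.2010 = +36.2381 (running +163.0888)
Area = |Σ|/2 = |163.0888|/2 = 81.5444

Area at t=0.521: 81.5444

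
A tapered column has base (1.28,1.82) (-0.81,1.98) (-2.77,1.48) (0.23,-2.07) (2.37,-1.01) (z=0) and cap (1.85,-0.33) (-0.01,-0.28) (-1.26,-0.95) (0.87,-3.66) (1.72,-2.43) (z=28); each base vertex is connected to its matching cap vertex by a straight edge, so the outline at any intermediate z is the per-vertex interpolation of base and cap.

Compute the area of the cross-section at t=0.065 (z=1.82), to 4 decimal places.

Cross-section at t=0.065: each vertex is (1-t)·p0[i] + t·p1[i].
  v1: (1-0.065)·(1.28,1.82) + 0.065·(1.85,-0.33) = (1.3171,1.6803)
  v2: (1-0.065)·(-0.81,1.98) + 0.065·(-0.01,-0.28) = (-0.7580,1.8331)
  v3: (1-0.065)·(-2.77,1.48) + 0.065·(-1.26,-0.95) = (-2.6719,1.3221)
  v4: (1-0.065)·(0.23,-2.07) + 0.065·(0.87,-3.66) = (0.2716,-2.1734)
  v5: (1-0.065)·(2.37,-1.01) + 0.065·(1.72,-2.43) = (2.3278,-1.1023)
Shoelace sum Σ(x_i·y_{i+1} − x_{i+1}·y_i):
  i=1: 1.3171·1.8331 − -0.7580·1.6803 = +3.6879 (running +3.6879)
  i=2: -0.7580·1.3221 − -2.6719·1.8331 = +3.8957 (running +7.5836)
  i=3: -2.6719·-2.1734 − 0.2716·1.3221 = +5.4478 (running +13.0314)
  i=4: 0.2716·-1.1023 − 2.3278·-2.1734 = +4.7596 (running +17.7910)
  i=5: 2.3278·1.6803 − 1.3171·-1.1023 = +5.3630 (running +23.1540)
Area = |Σ|/2 = |23.1540|/2 = 11.5770

Area at t=0.065: 11.5770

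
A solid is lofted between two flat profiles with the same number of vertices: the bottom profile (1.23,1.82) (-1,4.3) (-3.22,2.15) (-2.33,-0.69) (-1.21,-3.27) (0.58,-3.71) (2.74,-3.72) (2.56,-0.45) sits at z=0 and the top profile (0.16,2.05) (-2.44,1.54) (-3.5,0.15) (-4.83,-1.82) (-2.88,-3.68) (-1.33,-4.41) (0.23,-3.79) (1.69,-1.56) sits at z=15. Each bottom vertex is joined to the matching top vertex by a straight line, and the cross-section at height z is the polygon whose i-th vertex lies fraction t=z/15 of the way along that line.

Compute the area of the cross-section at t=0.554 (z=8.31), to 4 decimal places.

Area at t=0.554: 28.3720

Cross-section at t=0.554: each vertex is (1-t)·p0[i] + t·p1[i].
  v1: (1-0.554)·(1.23,1.82) + 0.554·(0.16,2.05) = (0.6372,1.9474)
  v2: (1-0.554)·(-1,4.3) + 0.554·(-2.44,1.54) = (-1.7978,2.7710)
  v3: (1-0.554)·(-3.22,2.15) + 0.554·(-3.5,0.15) = (-3.3751,1.0420)
  v4: (1-0.554)·(-2.33,-0.69) + 0.554·(-4.83,-1.82) = (-3.7150,-1.3160)
  v5: (1-0.554)·(-1.21,-3.27) + 0.554·(-2.88,-3.68) = (-2.1352,-3.4971)
  v6: (1-0.554)·(0.58,-3.71) + 0.554·(-1.33,-4.41) = (-0.4781,-4.0978)
  v7: (1-0.554)·(2.74,-3.72) + 0.554·(0.23,-3.79) = (1.3495,-3.7588)
  v8: (1-0.554)·(2.56,-0.45) + 0.554·(1.69,-1.56) = (2.0780,-1.0649)
Shoelace sum Σ(x_i·y_{i+1} − x_{i+1}·y_i):
  i=1: 0.6372·2.7710 − -1.7978·1.9474 = +5.2667 (running +5.2667)
  i=2: -1.7978·1.0420 − -3.3751·2.7710 = +7.4791 (running +12.7458)
  i=3: -3.3751·-1.3160 − -3.7150·1.0420 = +8.3128 (running +21.0585)
  i=4: -3.7150·-3.4971 − -2.1352·-1.3160 = +10.1819 (running +31.2405)
  i=5: -2.1352·-4.0978 − -0.4781·-3.4971 = +7.0774 (running +38.3179)
  i=6: -0.4781·-3.7588 − 1.3495·-4.0978 = +7.3270 (running +45.6449)
  i=7: 1.3495·-1.0649 − 2.0780·-3.7588 = +6.3737 (running +52.0186)
  i=8: 2.0780·1.9474 − 0.6372·-1.0649 = +4.7254 (running +56.7440)
Area = |Σ|/2 = |56.7440|/2 = 28.3720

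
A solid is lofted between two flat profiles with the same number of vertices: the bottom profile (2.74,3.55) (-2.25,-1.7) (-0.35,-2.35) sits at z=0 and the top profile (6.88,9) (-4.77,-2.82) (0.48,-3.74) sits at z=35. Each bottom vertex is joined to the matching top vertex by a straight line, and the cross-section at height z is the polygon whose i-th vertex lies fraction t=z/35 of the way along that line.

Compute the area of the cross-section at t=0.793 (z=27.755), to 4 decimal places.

Cross-section at t=0.793: each vertex is (1-t)·p0[i] + t·p1[i].
  v1: (1-0.793)·(2.74,3.55) + 0.793·(6.88,9) = (6.0230,7.8719)
  v2: (1-0.793)·(-2.25,-1.7) + 0.793·(-4.77,-2.82) = (-4.2484,-2.5882)
  v3: (1-0.793)·(-0.35,-2.35) + 0.793·(0.48,-3.74) = (0.3082,-3.4523)
Shoelace sum Σ(x_i·y_{i+1} − x_{i+1}·y_i):
  i=1: 6.0230·-2.5882 − -4.2484·7.8719 = +17.8539 (running +17.8539)
  i=2: -4.2484·-3.4523 − 0.3082·-2.5882 = +15.4641 (running +33.3180)
  i=3: 0.3082·7.8719 − 6.0230·-3.4523 = +23.2191 (running +56.5372)
Area = |Σ|/2 = |56.5372|/2 = 28.2686

Area at t=0.793: 28.2686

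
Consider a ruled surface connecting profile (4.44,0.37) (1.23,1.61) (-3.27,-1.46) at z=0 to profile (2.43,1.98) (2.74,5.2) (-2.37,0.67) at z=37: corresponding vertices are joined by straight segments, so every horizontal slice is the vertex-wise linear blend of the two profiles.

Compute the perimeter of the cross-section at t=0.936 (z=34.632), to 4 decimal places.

Perimeter at t=0.936: 14.9962

Cross-section at t=0.936: each vertex is (1-t)·p0[i] + t·p1[i].
  v1: (1-0.936)·(4.44,0.37) + 0.936·(2.43,1.98) = (2.5586,1.8770)
  v2: (1-0.936)·(1.23,1.61) + 0.936·(2.74,5.2) = (2.6434,4.9702)
  v3: (1-0.936)·(-3.27,-1.46) + 0.936·(-2.37,0.67) = (-2.4276,0.5337)
Perimeter = Σ |v_{i+1} − v_i|:
  edge 1→2: √(0.0847² + 3.0933²) = 3.0944 (running 3.0944)
  edge 2→3: √(-5.0710² + -4.4366²) = 6.7378 (running 9.8322)
  edge 3→1: √(4.9862² + 1.3433²) = 5.1640 (running 14.9962)
Perimeter = 14.9962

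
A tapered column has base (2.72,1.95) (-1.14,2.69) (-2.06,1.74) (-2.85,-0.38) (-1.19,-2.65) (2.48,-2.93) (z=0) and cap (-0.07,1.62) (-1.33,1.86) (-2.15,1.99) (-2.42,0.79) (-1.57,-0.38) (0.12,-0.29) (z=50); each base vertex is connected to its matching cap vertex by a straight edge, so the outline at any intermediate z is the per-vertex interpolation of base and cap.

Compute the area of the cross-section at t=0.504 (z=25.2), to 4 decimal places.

Area at t=0.504: 12.4748

Cross-section at t=0.504: each vertex is (1-t)·p0[i] + t·p1[i].
  v1: (1-0.504)·(2.72,1.95) + 0.504·(-0.07,1.62) = (1.3138,1.7837)
  v2: (1-0.504)·(-1.14,2.69) + 0.504·(-1.33,1.86) = (-1.2358,2.2717)
  v3: (1-0.504)·(-2.06,1.74) + 0.504·(-2.15,1.99) = (-2.1054,1.8660)
  v4: (1-0.504)·(-2.85,-0.38) + 0.504·(-2.42,0.79) = (-2.6333,0.2097)
  v5: (1-0.504)·(-1.19,-2.65) + 0.504·(-1.57,-0.38) = (-1.3815,-1.5059)
  v6: (1-0.504)·(2.48,-2.93) + 0.504·(0.12,-0.29) = (1.2906,-1.5994)
Shoelace sum Σ(x_i·y_{i+1} − x_{i+1}·y_i):
  i=1: 1.3138·2.2717 − -1.2358·1.7837 = +5.1888 (running +5.1888)
  i=2: -1.2358·1.8660 − -2.1054·2.2717 = +2.4768 (running +7.6656)
  i=3: -2.1054·0.2097 − -2.6333·1.8660 = +4.4722 (running +12.1378)
  i=4: -2.6333·-1.5059 − -1.3815·0.2097 = +4.2552 (running +16.3930)
  i=5: -1.3815·-1.5994 − 1.2906·-1.5059 = +4.1531 (running +20.5462)
  i=6: 1.2906·1.7837 − 1.3138·-1.5994 = +4.4034 (running +24.9495)
Area = |Σ|/2 = |24.9495|/2 = 12.4748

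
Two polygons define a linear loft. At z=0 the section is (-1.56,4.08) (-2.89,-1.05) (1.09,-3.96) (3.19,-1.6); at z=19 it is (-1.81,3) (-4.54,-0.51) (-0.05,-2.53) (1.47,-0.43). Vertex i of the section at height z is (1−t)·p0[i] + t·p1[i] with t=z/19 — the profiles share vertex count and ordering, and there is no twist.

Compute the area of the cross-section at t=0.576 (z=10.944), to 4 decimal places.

Area at t=0.576: 19.7136

Cross-section at t=0.576: each vertex is (1-t)·p0[i] + t·p1[i].
  v1: (1-0.576)·(-1.56,4.08) + 0.576·(-1.81,3) = (-1.7040,3.4579)
  v2: (1-0.576)·(-2.89,-1.05) + 0.576·(-4.54,-0.51) = (-3.8404,-0.7390)
  v3: (1-0.576)·(1.09,-3.96) + 0.576·(-0.05,-2.53) = (0.4334,-3.1363)
  v4: (1-0.576)·(3.19,-1.6) + 0.576·(1.47,-0.43) = (2.1993,-0.9261)
Shoelace sum Σ(x_i·y_{i+1} − x_{i+1}·y_i):
  i=1: -1.7040·-0.7390 − -3.8404·3.4579 = +14.5390 (running +14.5390)
  i=2: -3.8404·-3.1363 − 0.4334·-0.7390 = +12.3650 (running +26.9039)
  i=3: 0.4334·-0.9261 − 2.1993·-3.1363 = +6.4963 (running +33.4003)
  i=4: 2.1993·3.4579 − -1.7040·-0.9261 = +6.0269 (running +39.4272)
Area = |Σ|/2 = |39.4272|/2 = 19.7136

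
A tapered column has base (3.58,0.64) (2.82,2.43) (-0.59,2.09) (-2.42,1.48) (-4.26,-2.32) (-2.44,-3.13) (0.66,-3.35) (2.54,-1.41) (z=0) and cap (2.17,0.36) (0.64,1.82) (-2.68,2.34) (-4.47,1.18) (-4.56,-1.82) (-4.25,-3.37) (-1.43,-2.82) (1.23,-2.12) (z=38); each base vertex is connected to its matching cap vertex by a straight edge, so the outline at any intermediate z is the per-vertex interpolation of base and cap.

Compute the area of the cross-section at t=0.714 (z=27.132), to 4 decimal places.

Cross-section at t=0.714: each vertex is (1-t)·p0[i] + t·p1[i].
  v1: (1-0.714)·(3.58,0.64) + 0.714·(2.17,0.36) = (2.5733,0.4401)
  v2: (1-0.714)·(2.82,2.43) + 0.714·(0.64,1.82) = (1.2635,1.9945)
  v3: (1-0.714)·(-0.59,2.09) + 0.714·(-2.68,2.34) = (-2.0823,2.2685)
  v4: (1-0.714)·(-2.42,1.48) + 0.714·(-4.47,1.18) = (-3.8837,1.2658)
  v5: (1-0.714)·(-4.26,-2.32) + 0.714·(-4.56,-1.82) = (-4.4742,-1.9630)
  v6: (1-0.714)·(-2.44,-3.13) + 0.714·(-4.25,-3.37) = (-3.7323,-3.3014)
  v7: (1-0.714)·(0.66,-3.35) + 0.714·(-1.43,-2.82) = (-0.8323,-2.9716)
  v8: (1-0.714)·(2.54,-1.41) + 0.714·(1.23,-2.12) = (1.6047,-1.9169)
Shoelace sum Σ(x_i·y_{i+1} − x_{i+1}·y_i):
  i=1: 2.5733·1.9945 − 1.2635·0.4401 = +4.5762 (running +4.5762)
  i=2: 1.2635·2.2685 − -2.0823·1.9945 = +7.0192 (running +11.5954)
  i=3: -2.0823·1.2658 − -3.8837·2.2685 = +6.1744 (running +17.7699)
  i=4: -3.8837·-1.9630 − -4.4742·1.2658 = +13.2871 (running +31.0570)
  i=5: -4.4742·-3.3014 − -3.7323·-1.9630 = +7.4444 (running +38.5014)
  i=6: -3.7323·-2.9716 − -0.8323·-3.3014 = +8.3434 (running +46.8447)
  i=7: -0.8323·-1.9169 − 1.6047·-2.9716 = +6.3638 (running +53.2085)
  i=8: 1.6047·0.4401 − 2.5733·-1.9169 = +5.6390 (running +58.8475)
Area = |Σ|/2 = |58.8475|/2 = 29.4237

Area at t=0.714: 29.4237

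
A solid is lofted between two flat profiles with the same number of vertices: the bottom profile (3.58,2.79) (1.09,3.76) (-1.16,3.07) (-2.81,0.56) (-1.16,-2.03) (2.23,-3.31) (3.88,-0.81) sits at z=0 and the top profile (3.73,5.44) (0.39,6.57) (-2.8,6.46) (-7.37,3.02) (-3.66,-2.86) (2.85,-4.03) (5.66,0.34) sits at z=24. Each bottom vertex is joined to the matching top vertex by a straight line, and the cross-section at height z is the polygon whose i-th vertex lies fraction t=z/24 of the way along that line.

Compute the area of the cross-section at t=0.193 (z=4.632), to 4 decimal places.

Area at t=0.193: 42.1710

Cross-section at t=0.193: each vertex is (1-t)·p0[i] + t·p1[i].
  v1: (1-0.193)·(3.58,2.79) + 0.193·(3.73,5.44) = (3.6089,3.3014)
  v2: (1-0.193)·(1.09,3.76) + 0.193·(0.39,6.57) = (0.9549,4.3023)
  v3: (1-0.193)·(-1.16,3.07) + 0.193·(-2.8,6.46) = (-1.4765,3.7243)
  v4: (1-0.193)·(-2.81,0.56) + 0.193·(-7.37,3.02) = (-3.6901,1.0348)
  v5: (1-0.193)·(-1.16,-2.03) + 0.193·(-3.66,-2.86) = (-1.6425,-2.1902)
  v6: (1-0.193)·(2.23,-3.31) + 0.193·(2.85,-4.03) = (2.3497,-3.4490)
  v7: (1-0.193)·(3.88,-0.81) + 0.193·(5.66,0.34) = (4.2235,-0.5880)
Shoelace sum Σ(x_i·y_{i+1} − x_{i+1}·y_i):
  i=1: 3.6089·4.3023 − 0.9549·3.3014 = +12.3743 (running +12.3743)
  i=2: 0.9549·3.7243 − -1.4765·4.3023 = +9.9088 (running +22.2831)
  i=3: -1.4765·1.0348 − -3.6901·3.7243 = +12.2150 (running +34.4981)
  i=4: -3.6901·-2.1902 − -1.6425·1.0348 = +9.7816 (running +44.2797)
  i=5: -1.6425·-3.4490 − 2.3497·-2.1902 = +10.8111 (running +55.0908)
  i=6: 2.3497·-0.5880 − 4.2235·-3.4490 = +13.1851 (running +68.2759)
  i=7: 4.2235·3.3014 − 3.6089·-0.5880 = +16.0660 (running +84.3420)
Area = |Σ|/2 = |84.3420|/2 = 42.1710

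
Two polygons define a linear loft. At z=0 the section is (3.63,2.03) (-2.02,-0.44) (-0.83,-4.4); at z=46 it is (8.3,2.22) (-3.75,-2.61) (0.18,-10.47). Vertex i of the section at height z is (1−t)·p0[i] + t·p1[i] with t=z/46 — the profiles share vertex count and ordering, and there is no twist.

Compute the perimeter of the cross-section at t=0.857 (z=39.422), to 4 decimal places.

Perimeter at t=0.857: 34.1507

Cross-section at t=0.857: each vertex is (1-t)·p0[i] + t·p1[i].
  v1: (1-0.857)·(3.63,2.03) + 0.857·(8.3,2.22) = (7.6322,2.1928)
  v2: (1-0.857)·(-2.02,-0.44) + 0.857·(-3.75,-2.61) = (-3.5026,-2.2997)
  v3: (1-0.857)·(-0.83,-4.4) + 0.857·(0.18,-10.47) = (0.0356,-9.6020)
Perimeter = Σ |v_{i+1} − v_i|:
  edge 1→2: √(-11.1348² + -4.4925²) = 12.0069 (running 12.0069)
  edge 2→3: √(3.5382² + -7.3023²) = 8.1143 (running 20.1213)
  edge 3→1: √(7.5966² + 11.7948²) = 14.0295 (running 34.1507)
Perimeter = 34.1507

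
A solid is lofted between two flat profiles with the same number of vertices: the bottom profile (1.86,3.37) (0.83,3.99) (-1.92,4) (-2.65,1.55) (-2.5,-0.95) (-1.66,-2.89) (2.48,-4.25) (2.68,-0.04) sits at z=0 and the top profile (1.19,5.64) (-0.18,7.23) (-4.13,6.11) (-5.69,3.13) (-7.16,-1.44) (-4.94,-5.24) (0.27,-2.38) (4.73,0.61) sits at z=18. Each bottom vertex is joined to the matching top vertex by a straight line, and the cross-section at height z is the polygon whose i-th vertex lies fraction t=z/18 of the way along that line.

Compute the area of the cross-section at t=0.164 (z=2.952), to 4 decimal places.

Cross-section at t=0.164: each vertex is (1-t)·p0[i] + t·p1[i].
  v1: (1-0.164)·(1.86,3.37) + 0.164·(1.19,5.64) = (1.7501,3.7423)
  v2: (1-0.164)·(0.83,3.99) + 0.164·(-0.18,7.23) = (0.6644,4.5214)
  v3: (1-0.164)·(-1.92,4) + 0.164·(-4.13,6.11) = (-2.2824,4.3460)
  v4: (1-0.164)·(-2.65,1.55) + 0.164·(-5.69,3.13) = (-3.1486,1.8091)
  v5: (1-0.164)·(-2.5,-0.95) + 0.164·(-7.16,-1.44) = (-3.2642,-1.0304)
  v6: (1-0.164)·(-1.66,-2.89) + 0.164·(-4.94,-5.24) = (-2.1979,-3.2754)
  v7: (1-0.164)·(2.48,-4.25) + 0.164·(0.27,-2.38) = (2.1176,-3.9433)
  v8: (1-0.164)·(2.68,-0.04) + 0.164·(4.73,0.61) = (3.0162,0.0666)
Shoelace sum Σ(x_i·y_{i+1} − x_{i+1}·y_i):
  i=1: 1.7501·4.5214 − 0.6644·3.7423 = +5.4267 (running +5.4267)
  i=2: 0.6644·4.3460 − -2.2824·4.5214 = +13.2071 (running +18.6338)
  i=3: -2.2824·1.8091 − -3.1486·4.3460 = +9.5546 (running +28.1883)
  i=4: -3.1486·-1.0304 − -3.2642·1.8091 = +9.1496 (running +37.3379)
  i=5: -3.2642·-3.2754 − -2.1979·-1.0304 = +8.4270 (running +45.7649)
  i=6: -2.1979·-3.9433 − 2.1176·-3.2754 = +15.6030 (running +61.3679)
  i=7: 2.1176·0.0666 − 3.0162·-3.9433 = +12.0349 (running +73.4028)
  i=8: 3.0162·3.7423 − 1.7501·0.0666 = +11.1709 (running +84.5737)
Area = |Σ|/2 = |84.5737|/2 = 42.2868

Area at t=0.164: 42.2868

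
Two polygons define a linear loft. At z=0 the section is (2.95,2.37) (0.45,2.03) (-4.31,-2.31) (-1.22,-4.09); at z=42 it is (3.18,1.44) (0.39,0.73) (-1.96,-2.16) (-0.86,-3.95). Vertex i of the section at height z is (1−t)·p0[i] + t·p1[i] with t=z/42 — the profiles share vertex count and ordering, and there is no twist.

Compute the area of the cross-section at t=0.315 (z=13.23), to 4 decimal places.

Cross-section at t=0.315: each vertex is (1-t)·p0[i] + t·p1[i].
  v1: (1-0.315)·(2.95,2.37) + 0.315·(3.18,1.44) = (3.0225,2.0771)
  v2: (1-0.315)·(0.45,2.03) + 0.315·(0.39,0.73) = (0.4311,1.6205)
  v3: (1-0.315)·(-4.31,-2.31) + 0.315·(-1.96,-2.16) = (-3.5697,-2.2628)
  v4: (1-0.315)·(-1.22,-4.09) + 0.315·(-0.86,-3.95) = (-1.1066,-4.0459)
Shoelace sum Σ(x_i·y_{i+1} − x_{i+1}·y_i):
  i=1: 3.0225·1.6205 − 0.4311·2.0771 = +4.0025 (running +4.0025)
  i=2: 0.4311·-2.2628 − -3.5697·1.6205 = +4.8093 (running +8.8118)
  i=3: -3.5697·-4.0459 − -1.1066·-2.2628 = +11.9389 (running +20.7507)
  i=4: -1.1066·2.0771 − 3.0225·-4.0459 = +9.9301 (running +30.6807)
Area = |Σ|/2 = |30.6807|/2 = 15.3404

Area at t=0.315: 15.3404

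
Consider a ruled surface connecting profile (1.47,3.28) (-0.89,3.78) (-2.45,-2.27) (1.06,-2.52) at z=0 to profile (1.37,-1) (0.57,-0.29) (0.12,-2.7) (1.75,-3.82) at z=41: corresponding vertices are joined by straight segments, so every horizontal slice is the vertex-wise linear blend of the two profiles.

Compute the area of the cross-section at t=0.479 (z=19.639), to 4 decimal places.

Area at t=0.479: 9.4970

Cross-section at t=0.479: each vertex is (1-t)·p0[i] + t·p1[i].
  v1: (1-0.479)·(1.47,3.28) + 0.479·(1.37,-1) = (1.4221,1.2299)
  v2: (1-0.479)·(-0.89,3.78) + 0.479·(0.57,-0.29) = (-0.1907,1.8305)
  v3: (1-0.479)·(-2.45,-2.27) + 0.479·(0.12,-2.7) = (-1.2190,-2.4760)
  v4: (1-0.479)·(1.06,-2.52) + 0.479·(1.75,-3.82) = (1.3905,-3.1427)
Shoelace sum Σ(x_i·y_{i+1} − x_{i+1}·y_i):
  i=1: 1.4221·1.8305 − -0.1907·1.2299 = +2.8376 (running +2.8376)
  i=2: -0.1907·-2.4760 − -1.2190·1.8305 = +2.7034 (running +5.5410)
  i=3: -1.2190·-3.1427 − 1.3905·-2.4760 = +7.2737 (running +12.8147)
  i=4: 1.3905·1.2299 − 1.4221·-3.1427 = +6.1794 (running +18.9941)
Area = |Σ|/2 = |18.9941|/2 = 9.4970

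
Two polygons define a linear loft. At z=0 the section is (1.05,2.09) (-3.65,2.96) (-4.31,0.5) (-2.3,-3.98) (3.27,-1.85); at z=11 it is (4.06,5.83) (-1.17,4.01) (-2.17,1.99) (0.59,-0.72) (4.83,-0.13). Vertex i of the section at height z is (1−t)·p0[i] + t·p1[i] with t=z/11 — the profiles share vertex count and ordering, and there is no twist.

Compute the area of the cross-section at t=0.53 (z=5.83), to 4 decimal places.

Cross-section at t=0.53: each vertex is (1-t)·p0[i] + t·p1[i].
  v1: (1-0.53)·(1.05,2.09) + 0.53·(4.06,5.83) = (2.6453,4.0722)
  v2: (1-0.53)·(-3.65,2.96) + 0.53·(-1.17,4.01) = (-2.3356,3.5165)
  v3: (1-0.53)·(-4.31,0.5) + 0.53·(-2.17,1.99) = (-3.1758,1.2897)
  v4: (1-0.53)·(-2.3,-3.98) + 0.53·(0.59,-0.72) = (-0.7683,-2.2522)
  v5: (1-0.53)·(3.27,-1.85) + 0.53·(4.83,-0.13) = (4.0968,-0.9384)
Shoelace sum Σ(x_i·y_{i+1} − x_{i+1}·y_i):
  i=1: 2.6453·3.5165 − -2.3356·4.0722 = +18.8132 (running +18.8132)
  i=2: -2.3356·1.2897 − -3.1758·3.5165 = +8.1555 (running +26.9687)
  i=3: -3.1758·-2.2522 − -0.7683·1.2897 = +8.1434 (running +35.1121)
  i=4: -0.7683·-0.9384 − 4.0968·-2.2522 = +9.9478 (running +45.0599)
  i=5: 4.0968·4.0722 − 2.6453·-0.9384 = +19.1653 (running +64.2252)
Area = |Σ|/2 = |64.2252|/2 = 32.1126

Area at t=0.53: 32.1126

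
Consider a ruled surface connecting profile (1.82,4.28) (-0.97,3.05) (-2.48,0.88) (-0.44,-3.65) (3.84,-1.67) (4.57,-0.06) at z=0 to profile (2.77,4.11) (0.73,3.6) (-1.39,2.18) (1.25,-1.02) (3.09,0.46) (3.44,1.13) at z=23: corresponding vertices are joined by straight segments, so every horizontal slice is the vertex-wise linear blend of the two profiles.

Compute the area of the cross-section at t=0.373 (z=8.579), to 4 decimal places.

Cross-section at t=0.373: each vertex is (1-t)·p0[i] + t·p1[i].
  v1: (1-0.373)·(1.82,4.28) + 0.373·(2.77,4.11) = (2.1744,4.2166)
  v2: (1-0.373)·(-0.97,3.05) + 0.373·(0.73,3.6) = (-0.3359,3.2551)
  v3: (1-0.373)·(-2.48,0.88) + 0.373·(-1.39,2.18) = (-2.0734,1.3649)
  v4: (1-0.373)·(-0.44,-3.65) + 0.373·(1.25,-1.02) = (0.1904,-2.6690)
  v5: (1-0.373)·(3.84,-1.67) + 0.373·(3.09,0.46) = (3.5602,-0.8755)
  v6: (1-0.373)·(4.57,-0.06) + 0.373·(3.44,1.13) = (4.1485,0.3839)
Shoelace sum Σ(x_i·y_{i+1} − x_{i+1}·y_i):
  i=1: 2.1744·3.2551 − -0.3359·4.2166 = +8.4942 (running +8.4942)
  i=2: -0.3359·1.3649 − -2.0734·3.2551 = +6.2909 (running +14.7850)
  i=3: -2.0734·-2.6690 − 0.1904·1.3649 = +5.2742 (running +20.0592)
  i=4: 0.1904·-0.8755 − 3.5602·-2.6690 = +9.3357 (running +29.3949)
  i=5: 3.5602·0.3839 − 4.1485·-0.8755 = +4.9987 (running +34.3936)
  i=6: 4.1485·4.2166 − 2.1744·0.3839 = +16.6579 (running +51.0515)
Area = |Σ|/2 = |51.0515|/2 = 25.5258

Area at t=0.373: 25.5258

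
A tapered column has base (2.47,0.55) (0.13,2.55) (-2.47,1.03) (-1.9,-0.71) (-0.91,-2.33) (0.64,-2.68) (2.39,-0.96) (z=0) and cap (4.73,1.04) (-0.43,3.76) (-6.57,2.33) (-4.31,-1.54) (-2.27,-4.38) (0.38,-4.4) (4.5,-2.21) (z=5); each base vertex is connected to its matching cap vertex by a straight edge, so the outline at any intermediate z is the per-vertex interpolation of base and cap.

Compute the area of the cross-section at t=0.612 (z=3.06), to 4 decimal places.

Cross-section at t=0.612: each vertex is (1-t)·p0[i] + t·p1[i].
  v1: (1-0.612)·(2.47,0.55) + 0.612·(4.73,1.04) = (3.8531,0.8499)
  v2: (1-0.612)·(0.13,2.55) + 0.612·(-0.43,3.76) = (-0.2127,3.2905)
  v3: (1-0.612)·(-2.47,1.03) + 0.612·(-6.57,2.33) = (-4.9792,1.8256)
  v4: (1-0.612)·(-1.9,-0.71) + 0.612·(-4.31,-1.54) = (-3.3749,-1.2180)
  v5: (1-0.612)·(-0.91,-2.33) + 0.612·(-2.27,-4.38) = (-1.7423,-3.5846)
  v6: (1-0.612)·(0.64,-2.68) + 0.612·(0.38,-4.4) = (0.4809,-3.7326)
  v7: (1-0.612)·(2.39,-0.96) + 0.612·(4.5,-2.21) = (3.6813,-1.7250)
Shoelace sum Σ(x_i·y_{i+1} − x_{i+1}·y_i):
  i=1: 3.8531·3.2905 − -0.2127·0.8499 = +12.8596 (running +12.8596)
  i=2: -0.2127·1.8256 − -4.9792·3.2905 = +15.9958 (running +28.8554)
  i=3: -4.9792·-1.2180 − -3.3749·1.8256 = +12.2257 (running +41.0811)
  i=4: -3.3749·-3.5846 − -1.7423·-1.2180 = +9.9757 (running +51.0568)
  i=5: -1.7423·-3.7326 − 0.4809·-3.5846 = +8.2272 (running +59.2840)
  i=6: 0.4809·-1.7250 − 3.6813·-3.7326 = +12.9115 (running +72.1955)
  i=7: 3.6813·0.8499 − 3.8531·-1.7250 = +9.7753 (running +81.9708)
Area = |Σ|/2 = |81.9708|/2 = 40.9854

Area at t=0.612: 40.9854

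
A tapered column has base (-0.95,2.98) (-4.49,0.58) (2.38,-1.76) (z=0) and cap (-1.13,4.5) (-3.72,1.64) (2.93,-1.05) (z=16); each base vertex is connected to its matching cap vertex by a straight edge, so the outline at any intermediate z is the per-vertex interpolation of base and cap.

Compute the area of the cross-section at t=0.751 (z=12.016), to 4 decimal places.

Area at t=0.751: 12.8824

Cross-section at t=0.751: each vertex is (1-t)·p0[i] + t·p1[i].
  v1: (1-0.751)·(-0.95,2.98) + 0.751·(-1.13,4.5) = (-1.0852,4.1215)
  v2: (1-0.751)·(-4.49,0.58) + 0.751·(-3.72,1.64) = (-3.9117,1.3761)
  v3: (1-0.751)·(2.38,-1.76) + 0.751·(2.93,-1.05) = (2.7931,-1.2268)
Shoelace sum Σ(x_i·y_{i+1} − x_{i+1}·y_i):
  i=1: -1.0852·1.3761 − -3.9117·4.1215 = +14.6290 (running +14.6290)
  i=2: -3.9117·-1.2268 − 2.7931·1.3761 = +0.9555 (running +15.5845)
  i=3: 2.7931·4.1215 − -1.0852·-1.2268 = +10.1803 (running +25.7648)
Area = |Σ|/2 = |25.7648|/2 = 12.8824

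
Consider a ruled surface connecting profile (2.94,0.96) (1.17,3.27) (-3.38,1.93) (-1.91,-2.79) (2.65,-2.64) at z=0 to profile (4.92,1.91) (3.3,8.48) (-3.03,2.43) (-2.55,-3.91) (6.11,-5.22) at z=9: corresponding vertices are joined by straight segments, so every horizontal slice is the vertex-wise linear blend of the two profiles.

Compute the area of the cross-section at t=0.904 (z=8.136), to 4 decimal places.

Cross-section at t=0.904: each vertex is (1-t)·p0[i] + t·p1[i].
  v1: (1-0.904)·(2.94,0.96) + 0.904·(4.92,1.91) = (4.7299,1.8188)
  v2: (1-0.904)·(1.17,3.27) + 0.904·(3.3,8.48) = (3.0955,7.9798)
  v3: (1-0.904)·(-3.38,1.93) + 0.904·(-3.03,2.43) = (-3.0636,2.3820)
  v4: (1-0.904)·(-1.91,-2.79) + 0.904·(-2.55,-3.91) = (-2.4886,-3.8025)
  v5: (1-0.904)·(2.65,-2.64) + 0.904·(6.11,-5.22) = (5.7778,-4.9723)
Shoelace sum Σ(x_i·y_{i+1} − x_{i+1}·y_i):
  i=1: 4.7299·7.9798 − 3.0955·1.8188 = +32.1139 (running +32.1139)
  i=2: 3.0955·2.3820 − -3.0636·7.9798 = +31.8206 (running +63.9344)
  i=3: -3.0636·-3.8025 − -2.4886·2.3820 = +17.5770 (running +81.5115)
  i=4: -2.4886·-4.9723 − 5.7778·-3.8025 = +34.3440 (running +115.8555)
  i=5: 5.7778·1.8188 − 4.7299·-4.9723 = +34.0274 (running +149.8829)
Area = |Σ|/2 = |149.8829|/2 = 74.9415

Area at t=0.904: 74.9415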